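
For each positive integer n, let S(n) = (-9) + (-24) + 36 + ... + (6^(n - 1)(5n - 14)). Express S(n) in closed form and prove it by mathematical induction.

S(n) = 6^n(n - 3) + 3

We claim S(n) = 6^n(n - 3) + 3 for all n ≥ 1.
When n = 1: S(1) = -9, and the closed form gives -9. They agree.
Inductive step: assume the claim holds for n = k, so S(k) = 6^k(k - 3) + 3.
Then S(k+1) = S(k) + (6^k(5k - 9)) = (6^k(k - 3) + 3) + (6^k(5k - 9)).
Simplifying, S(k+1) = 6·6^k·k - 12·6^k + 3 = 6^(k+1)((k+1) - 3) + 3,
which is the closed form with n = k+1.
By the principle of mathematical induction, the result holds for all n ≥ 1.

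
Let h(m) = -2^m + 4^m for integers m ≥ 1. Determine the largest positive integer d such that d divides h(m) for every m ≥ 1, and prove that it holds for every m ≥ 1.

Computing the first values: h(1) = 2 and h(2) = 12; gcd(2, 12) = 2, so d ≤ 2.
We prove 2 | -2^m + 4^m for all m ≥ 1 by induction on m.
Base case (m = 1): h(1) = 2 = 2·(1), so 2 | h(1).
Inductive step: suppose the statement holds for some r ≥ 1, i.e. 2 | h(r). Then
4^{r+1} − 2^{r+1} = 4·4^r − 2·2^r = 4·(4^r − 2^r) + (2)·2^r. The first term is divisible by 2 by the inductive hypothesis, and the second term (2)·2^r is divisible by 2 since 2 | 2. Hence 2 | h(r+1).
By induction, the statement is established for all m ≥ 1.
Therefore the largest such d is 2.

d = 2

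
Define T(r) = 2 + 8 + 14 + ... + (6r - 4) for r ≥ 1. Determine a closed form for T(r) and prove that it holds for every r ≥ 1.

We claim T(r) = r(3r - 1) for all r ≥ 1.
Base step (r = 1): T(1) = 2, and the closed form gives 2. They agree.
For the inductive step, assume it holds for an arbitrary i ≥ 1, so T(i) = i(3i - 1).
Then T(i+1) = T(i) + (6i + 2) = (i(3i - 1)) + (6i + 2).
Simplifying, T(i+1) = (i + 1)(3i + 2) = (i+1)(3(i+1) - 1),
which is the closed form with r = i+1.
By induction, the statement is established for all r ≥ 1.

T(r) = r(3r - 1)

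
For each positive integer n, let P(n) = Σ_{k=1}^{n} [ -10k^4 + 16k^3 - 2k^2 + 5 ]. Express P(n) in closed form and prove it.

P(n) = -n(2n^4 + n^3 - 4n^2 - 3n - 5)

We claim P(n) = -n(2n^4 + n^3 - 4n^2 - 3n - 5) for all n ≥ 1.
Base case (n = 1): P(1) = 9, and the closed form gives 9. They agree.
Inductive step: assume the claim holds for n = k, so P(k) = k(-2k^4 - k^3 + 4k^2 + 3k + 5).
Then P(k+1) = P(k) + (-10k^4 - 24k^3 - 14k^2 + 4k + 9) = (k(-2k^4 - k^3 + 4k^2 + 3k + 5)) + (-10k^4 - 24k^3 - 14k^2 + 4k + 9).
Simplifying, P(k+1) = -(k + 1)(2k^4 + 9k^3 + 11k^2 - 9) = -(k+1)(2(k+1)^4 + (k+1)^3 - 4(k+1)^2 - 3(k+1) - 5),
which is the closed form with n = k+1.
This completes the induction.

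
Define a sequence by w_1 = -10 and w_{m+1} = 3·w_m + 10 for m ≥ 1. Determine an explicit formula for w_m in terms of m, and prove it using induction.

w_m = -5·3^(m - 1) - 5

Computing the first terms: w_1 = -10, w_2 = -20, w_3 = -50. This suggests w_m = -5·3^(m - 1) - 5.
For the base case m = 1: the formula gives -10 = -10 = w_1.
Inductive step: suppose the statement holds for some p ≥ 1, so w_p = -5·3^(p - 1) - 5.
Then w_{p+1} = 3·w_p + 10 = 3·(-5·3^(p - 1) - 5) + 10 = -5·3^p - 5 = -5·3^((p+1) - 1) - 5,
which is the claimed formula at m = p+1.
This completes the induction.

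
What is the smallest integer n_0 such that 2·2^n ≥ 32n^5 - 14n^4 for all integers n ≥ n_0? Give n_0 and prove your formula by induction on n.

n_0 = 29

At n = 28: 536870912 < 542126592, so the inequality fails and n_0 ≥ 29. We prove 2·2^n ≥ 32n^5 - 14n^4 for all n ≥ 29.
When n = 29: 2·2^n = 1073741824 and 32n^5 - 14n^4 = 646454834, so 1073741824 ≥ 646454834.
Inductive step: suppose the statement holds for some p ≥ 29, so 2·2^p ≥ 32p^5 - 14p^4.
Then 2·2^(p + 1) = 2·(2·2^p) ≥ 2·(32p^5 - 14p^4).
Also, for p ≥ 29 we have 2·(32p^5 - 14p^4) ≥ 32(p+1)^5 - 14(p+1)^4, since 2·(32p^5 - 14p^4) − (32(p+1)^5 - 14(p+1)^4) = 32p^5 - 174p^4 - 264p^3 - 236p^2 - 104p - 18, which is nonnegative for all p ≥ 29.
Combining, 2·2^(p + 1) ≥ 32(p+1)^5 - 14(p+1)^4.
This completes the induction.
Hence the smallest such n_0 is 29.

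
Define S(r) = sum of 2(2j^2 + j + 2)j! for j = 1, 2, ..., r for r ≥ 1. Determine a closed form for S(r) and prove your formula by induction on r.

S(r) = (4r + 2)(r + 1)! - 2

We claim S(r) = (4r + 2)(r + 1)! - 2 for all r ≥ 1.
For the base case r = 1: S(1) = 10, and the closed form gives 10. They agree.
Inductive step: suppose the statement holds for some j ≥ 1, so S(j) = (4j + 2)(j + 1)! - 2.
Then S(j+1) = S(j) + (2(2j^2 + 5j + 5)(j + 1)!) = ((4j + 2)(j + 1)! - 2) + (2(2j^2 + 5j + 5)(j + 1)!).
Simplifying, S(j+1) = (4(j+1) + 2)((j+1) + 1)! - 2,
which is the closed form with r = j+1.
This completes the induction.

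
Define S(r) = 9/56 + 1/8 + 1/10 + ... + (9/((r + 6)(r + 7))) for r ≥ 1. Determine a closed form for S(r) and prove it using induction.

We claim S(r) = 9r/(7(r + 7)) for all r ≥ 1.
When r = 1: S(1) = 9/56, and the closed form gives 9/56. They agree.
Suppose the result is true for r = k, so S(k) = 9k/(7(k + 7)).
Then S(k+1) = S(k) + (9/((k + 7)(k + 8))) = (9k/(7(k + 7))) + (9/((k + 7)(k + 8))).
Simplifying, S(k+1) = 9(k + 1)/(7(k + 8)) = 9(k+1)/(7((k+1) + 7)),
which is the closed form with r = k+1.
By the principle of mathematical induction, the result holds for all r ≥ 1.

S(r) = 9r/(7(r + 7))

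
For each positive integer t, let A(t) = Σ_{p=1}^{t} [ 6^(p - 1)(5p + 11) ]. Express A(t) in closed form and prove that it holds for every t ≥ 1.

A(t) = 6^t(t + 2) - 2

We claim A(t) = 6^t(t + 2) - 2 for all t ≥ 1.
Base case (t = 1): A(1) = 16, and the closed form gives 16. They agree.
For the inductive step, assume it holds for an arbitrary p ≥ 1, so A(p) = 6^p(p + 2) - 2.
Then A(p+1) = A(p) + (6^p(5p + 16)) = (6^p(p + 2) - 2) + (6^p(5p + 16)).
Simplifying, A(p+1) = 6·6^p·p + 18·6^p - 2 = 6^(p+1)((p+1) + 2) - 2,
which is the closed form with t = p+1.
By induction, the statement is established for all t ≥ 1.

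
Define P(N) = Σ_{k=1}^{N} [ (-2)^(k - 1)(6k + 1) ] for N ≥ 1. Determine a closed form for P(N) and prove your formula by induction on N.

We claim P(N) = -(-2)^N(2N + 1) + 1 for all N ≥ 1.
For the base case N = 1: P(1) = 7, and the closed form gives 7. They agree.
Inductive step: assume the claim holds for N = k, so P(k) = -(-2)^k(2k + 1) + 1.
Then P(k+1) = P(k) + ((-2)^k(6k + 7)) = (-(-2)^k(2k + 1) + 1) + ((-2)^k(6k + 7)).
Simplifying, P(k+1) = 4(-2)^k·k + 6(-2)^k + 1 = -(-2)^(k+1)(2(k+1) + 1) + 1,
which is the closed form with N = k+1.
By the principle of mathematical induction, the result holds for all N ≥ 1.

P(N) = -(-2)^N(2N + 1) + 1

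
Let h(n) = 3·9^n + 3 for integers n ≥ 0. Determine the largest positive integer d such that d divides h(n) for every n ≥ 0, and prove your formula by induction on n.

Computing the first values: h(0) = 6 and h(1) = 30; gcd(6, 30) = 6, so d ≤ 6.
We prove 6 | 3·9^n + 3 for all n ≥ 0 by induction on n.
When n = 0: h(0) = 6 = 6·(1), so 6 | h(0).
Inductive step: suppose the statement holds for some p ≥ 0, i.e. 6 | h(p). Then
h(p+1) = 3·9^(p+1) + 3 = 9·(3·9^p + 3) - 24 = 9·h(p) - 24. The first term is divisible by 6 by the inductive hypothesis, and -24 is divisible by 6. Hence 6 | h(p+1).
This completes the induction.
Therefore the largest such d is 6.

d = 6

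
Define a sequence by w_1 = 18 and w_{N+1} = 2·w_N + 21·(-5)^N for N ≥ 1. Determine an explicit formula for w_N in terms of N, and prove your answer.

Computing the first terms: w_1 = 18, w_2 = -69, w_3 = 387. This suggests w_N = -3(-5)^N + 3·2^(N - 1).
For the base case N = 1: the formula gives 18 = 18 = w_1.
For the inductive step, assume it holds for an arbitrary j ≥ 1, so w_j = -3(-5)^j + 3·2^(j - 1).
Then w_{j+1} = 2·w_j + 21·(-5)^j = 2·(-3(-5)^j + 3·2^(j - 1)) + 21·(-5)^j = -3(-5)^(j + 1) + 3·2^j = -3(-5)^(j+1) + 3·2^((j+1) - 1),
which is the claimed formula at N = j+1.
By induction, the statement is established for all N ≥ 1.

w_N = -3(-5)^N + 3·2^(N - 1)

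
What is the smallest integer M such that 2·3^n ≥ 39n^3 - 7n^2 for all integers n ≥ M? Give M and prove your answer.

M = 9

At n = 8: 13122 < 19520, so the inequality fails and M ≥ 9. We prove 2·3^n ≥ 39n^3 - 7n^2 for all n ≥ 9.
When n = 9: 2·3^n = 39366 and 39n^3 - 7n^2 = 27864, so 39366 ≥ 27864.
For the inductive step, assume it holds for an arbitrary j ≥ 9, so 2·3^j ≥ 39j^3 - 7j^2.
Then 2·3^(j + 1) = 3·(2·3^j) ≥ 3·(39j^3 - 7j^2).
Also, for j ≥ 9 we have 3·(39j^3 - 7j^2) ≥ 39(j+1)^3 - 7(j+1)^2, since 3·(39j^3 - 7j^2) − (39(j+1)^3 - 7(j+1)^2) = 78j^3 - 131j^2 - 103j - 32, which is nonnegative for all j ≥ 9.
Combining, 2·3^(j + 1) ≥ 39(j+1)^3 - 7(j+1)^2.
Hence, by induction on n, the claim holds for every n ≥ 9.
Hence the smallest such M is 9.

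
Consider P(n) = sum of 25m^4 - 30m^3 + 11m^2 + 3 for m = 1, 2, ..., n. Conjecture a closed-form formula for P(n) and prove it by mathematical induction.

P(n) = n(5n^4 + 5n^3 - 3n^2 - 2n + 4)

We claim P(n) = n(5n^4 + 5n^3 - 3n^2 - 2n + 4) for all n ≥ 1.
When n = 1: P(1) = 9, and the closed form gives 9. They agree.
For the inductive step, assume it holds for an arbitrary m ≥ 1, so P(m) = m(5m^4 + 5m^3 - 3m^2 - 2m + 4).
Then P(m+1) = P(m) + (25m^4 + 70m^3 + 71m^2 + 32m + 9) = (m(5m^4 + 5m^3 - 3m^2 - 2m + 4)) + (25m^4 + 70m^3 + 71m^2 + 32m + 9).
Simplifying, P(m+1) = (m + 1)(5m^4 + 25m^3 + 42m^2 + 27m + 9) = (m+1)(5(m+1)^4 + 5(m+1)^3 - 3(m+1)^2 - 2(m+1) + 4),
which is the closed form with n = m+1.
Hence, by induction on n, the claim holds for every n ≥ 1.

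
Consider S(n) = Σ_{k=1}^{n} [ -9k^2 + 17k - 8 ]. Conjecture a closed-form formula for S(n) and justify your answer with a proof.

We claim S(n) = -n(n - 1)(3n - 1) for all n ≥ 1.
For the base case n = 1: S(1) = 0, and the closed form gives 0. They agree.
Inductive step: assume the claim holds for n = k, so S(k) = k(-3k^2 + 4k - 1).
Then S(k+1) = S(k) + (k(-9k - 1)) = (k(-3k^2 + 4k - 1)) + (k(-9k - 1)).
Simplifying, S(k+1) = -k(k + 1)(3k + 2) = -(k+1)((k+1) - 1)(3(k+1) - 1),
which is the closed form with n = k+1.
Hence, by induction on n, the claim holds for every n ≥ 1.

S(n) = -n(n - 1)(3n - 1)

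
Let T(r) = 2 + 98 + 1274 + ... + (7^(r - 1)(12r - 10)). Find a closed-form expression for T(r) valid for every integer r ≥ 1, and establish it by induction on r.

T(r) = 2·7^r(r - 1) + 2

We claim T(r) = 2·7^r(r - 1) + 2 for all r ≥ 1.
For the base case r = 1: T(1) = 2, and the closed form gives 2. They agree.
Suppose the result is true for r = m, so T(m) = 2·7^m(m - 1) + 2.
Then T(m+1) = T(m) + (7^m(12m + 2)) = (2·7^m(m - 1) + 2) + (7^m(12m + 2)).
Simplifying, T(m+1) = 14·7^m·m + 2 = 2·7^(m+1)((m+1) - 1) + 2,
which is the closed form with r = m+1.
Hence, by induction on r, the claim holds for every r ≥ 1.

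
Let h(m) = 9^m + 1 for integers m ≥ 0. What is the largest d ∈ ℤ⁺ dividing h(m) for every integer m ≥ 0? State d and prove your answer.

Computing the first values: h(0) = 2 and h(1) = 10; gcd(2, 10) = 2, so d ≤ 2.
We prove 2 | 9^m + 1 for all m ≥ 0 by induction on m.
For the base case m = 0: h(0) = 2 = 2·(1), so 2 | h(0).
For the inductive step, assume it holds for an arbitrary k ≥ 0, i.e. 2 | h(k). Then
h(k+1) = 9^(k+1) + 1 = 9·(9^k + 1) - 8 = 9·h(k) - 8. The first term is divisible by 2 by the inductive hypothesis, and -8 is divisible by 2. Hence 2 | h(k+1).
Hence, by induction on m, the claim holds for every m ≥ 0.
Therefore the largest such d is 2.

d = 2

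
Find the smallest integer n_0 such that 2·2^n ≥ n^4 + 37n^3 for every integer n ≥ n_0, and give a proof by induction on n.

At n = 17: 262144 < 265302, so the inequality fails and n_0 ≥ 18. We prove 2·2^n ≥ n^4 + 37n^3 for all n ≥ 18.
Base case (n = 18): 2·2^n = 524288 and n^4 + 37n^3 = 320760, so 524288 ≥ 320760.
Suppose the result is true for n = m, so 2·2^m ≥ m^4 + 37m^3.
Then 2·2^(m + 1) = 2·(2·2^m) ≥ 2·(m^4 + 37m^3).
Also, for m ≥ 18 we have 2·(m^4 + 37m^3) ≥ (m+1)^4 + 37(m+1)^3, since 2·(m^4 + 37m^3) − ((m+1)^4 + 37(m+1)^3) = m^4 + 33m^3 - 117m^2 - 115m - 38, which is nonnegative for all m ≥ 18.
Combining, 2·2^(m + 1) ≥ (m+1)^4 + 37(m+1)^3.
Hence, by induction on n, the claim holds for every n ≥ 18.
Hence the smallest such n_0 is 18.

n_0 = 18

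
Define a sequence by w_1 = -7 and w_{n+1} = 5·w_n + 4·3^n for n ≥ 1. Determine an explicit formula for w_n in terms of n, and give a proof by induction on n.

Computing the first terms: w_1 = -7, w_2 = -23, w_3 = -79. This suggests w_n = -2·3^n - 5^(n - 1).
Base step (n = 1): the formula gives -7 = -7 = w_1.
Inductive step: assume the claim holds for n = k, so w_k = -2·3^k - 5^(k - 1).
Then w_{k+1} = 5·w_k + 4·3^k = 5·(-2·3^k - 5^(k - 1)) + 4·3^k = -2·3^(k + 1) - 5^k = -2·3^(k+1) - 5^((k+1) - 1),
which is the claimed formula at n = k+1.
Hence, by induction on n, the claim holds for every n ≥ 1.

w_n = -2·3^n - 5^(n - 1)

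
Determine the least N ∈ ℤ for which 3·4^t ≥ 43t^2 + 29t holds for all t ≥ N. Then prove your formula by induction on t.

N = 5

At t = 4: 768 < 804, so the inequality fails and N ≥ 5. We prove 3·4^t ≥ 43t^2 + 29t for all t ≥ 5.
Base step (t = 5): 3·4^t = 3072 and 43t^2 + 29t = 1220, so 3072 ≥ 1220.
Inductive step: assume the claim holds for t = i, so 3·4^i ≥ 43i^2 + 29i.
Then 3·4^(i + 1) = 4·(3·4^i) ≥ 4·(43i^2 + 29i).
Also, for i ≥ 5 we have 4·(43i^2 + 29i) ≥ 43(i+1)^2 + 29(i+1), since 4·(43i^2 + 29i) − (43(i+1)^2 + 29(i+1)) = 129i^2 + i - 72, which is nonnegative for all i ≥ 5.
Combining, 3·4^(i + 1) ≥ 43(i+1)^2 + 29(i+1).
By induction, the statement is established for all t ≥ 5.
Hence the smallest such N is 5.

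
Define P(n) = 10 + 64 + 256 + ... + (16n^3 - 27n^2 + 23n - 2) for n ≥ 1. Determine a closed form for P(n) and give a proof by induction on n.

We claim P(n) = n(4n^3 - n^2 + 2n + 5) for all n ≥ 1.
For the base case n = 1: P(1) = 10, and the closed form gives 10. They agree.
Inductive step: suppose the statement holds for some i ≥ 1, so P(i) = i(4i^3 - i^2 + 2i + 5).
Then P(i+1) = P(i) + (16i^3 + 21i^2 + 17i + 10) = (i(4i^3 - i^2 + 2i + 5)) + (16i^3 + 21i^2 + 17i + 10).
Simplifying, P(i+1) = (i + 1)(4i^3 + 11i^2 + 12i + 10) = (i+1)(4(i+1)^3 - (i+1)^2 + 2(i+1) + 5),
which is the closed form with n = i+1.
This completes the induction.

P(n) = n(4n^3 - n^2 + 2n + 5)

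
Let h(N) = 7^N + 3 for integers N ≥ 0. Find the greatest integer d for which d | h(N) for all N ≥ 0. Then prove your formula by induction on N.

d = 2

Computing the first values: h(0) = 4 and h(1) = 10; gcd(4, 10) = 2, so d ≤ 2.
We prove 2 | 7^N + 3 for all N ≥ 0 by induction on N.
Base case (N = 0): h(0) = 4 = 2·(2), so 2 | h(0).
Suppose the result is true for N = r, i.e. 2 | h(r). Then
h(r+1) = 7^(r+1) + 3 = 7·(7^r + 3) - 18 = 7·h(r) - 18. The first term is divisible by 2 by the inductive hypothesis, and -18 is divisible by 2. Hence 2 | h(r+1).
This completes the induction.
Therefore the largest such d is 2.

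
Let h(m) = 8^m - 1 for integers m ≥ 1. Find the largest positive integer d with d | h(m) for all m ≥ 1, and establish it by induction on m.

Computing the first values: h(1) = 7 and h(2) = 63; gcd(7, 63) = 7, so d ≤ 7.
We prove 7 | 8^m - 1 for all m ≥ 1 by induction on m.
Base case (m = 1): h(1) = 7 = 7·(1), so 7 | h(1).
For the inductive step, assume it holds for an arbitrary p ≥ 1, i.e. 7 | h(p). Then
8^{p+1} − 1^{p+1} = 8·8^p − 1·1^p = 8·(8^p − 1^p) + (7)·1^p. The first term is divisible by 7 by the inductive hypothesis, and the second term (7)·1^p is divisible by 7 since 7 | 7. Hence 7 | h(p+1).
This completes the induction.
Therefore the largest such d is 7.

d = 7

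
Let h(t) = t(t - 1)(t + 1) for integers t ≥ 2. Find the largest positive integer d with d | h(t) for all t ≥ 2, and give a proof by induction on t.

d = 6

Computing the first values: h(2) = 6 and h(3) = 24; gcd(6, 24) = 6, so d ≤ 6.
We prove 6 | t(t - 1)(t + 1) for all t ≥ 2 by induction on t.
Base step (t = 2): h(2) = 6 = 6·(1), so 6 | h(2).
For the inductive step, assume it holds for an arbitrary r ≥ 2, i.e. 6 | h(r). Then
h(r+1) − h(r) = r·(r+1)·(r+2) − (r-1)·r·(r+1) = r·(r+1)·[(r+2) − (r-1)] = 3·r·(r+1). The product of 2 consecutive integers is divisible by (2)! = 2, so h(r+1) − h(r) is divisible by 3·2 = 6. By the inductive hypothesis 6 | h(r), hence 6 | h(r+1).
By induction, the statement is established for all t ≥ 2.
Therefore the largest such d is 6.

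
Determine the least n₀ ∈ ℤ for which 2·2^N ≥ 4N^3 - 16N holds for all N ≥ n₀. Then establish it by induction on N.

At N = 11: 4096 < 5148, so the inequality fails and n₀ ≥ 12. We prove 2·2^N ≥ 4N^3 - 16N for all N ≥ 12.
Base case (N = 12): 2·2^N = 8192 and 4N^3 - 16N = 6720, so 8192 ≥ 6720.
For the inductive step, assume it holds for an arbitrary r ≥ 12, so 2·2^r ≥ 4r^3 - 16r.
Then 2·2^(r + 1) = 2·(2·2^r) ≥ 2·(4r^3 - 16r).
Also, for r ≥ 12 we have 2·(4r^3 - 16r) ≥ 4(r+1)^3 - 16(r+1), since 2·(4r^3 - 16r) − (4(r+1)^3 - 16(r+1)) = 4r^3 - 12r^2 - 28r + 12, which is nonnegative for all r ≥ 12.
Combining, 2·2^(r + 1) ≥ 4(r+1)^3 - 16(r+1).
Hence, by induction on N, the claim holds for every N ≥ 12.
Hence the smallest such n₀ is 12.

n₀ = 12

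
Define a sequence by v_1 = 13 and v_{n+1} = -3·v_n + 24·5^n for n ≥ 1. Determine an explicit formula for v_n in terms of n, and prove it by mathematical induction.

Computing the first terms: v_1 = 13, v_2 = 81, v_3 = 357. This suggests v_n = -2(-3)^(n - 1) + 3·5^n.
When n = 1: the formula gives 13 = 13 = v_1.
Inductive step: assume the claim holds for n = m, so v_m = -2(-3)^(m - 1) + 3·5^m.
Then v_{m+1} = -3·v_m + 24·5^m = -3·(-2(-3)^(m - 1) + 3·5^m) + 24·5^m = -2(-3)^m + 3·5^(m + 1) = -2(-3)^((m+1) - 1) + 3·5^(m+1),
which is the claimed formula at n = m+1.
By induction, the statement is established for all n ≥ 1.

v_n = -2(-3)^(n - 1) + 3·5^n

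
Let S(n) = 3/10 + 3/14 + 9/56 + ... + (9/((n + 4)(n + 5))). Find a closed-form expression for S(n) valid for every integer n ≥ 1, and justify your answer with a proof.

We claim S(n) = 9n/(5(n + 5)) for all n ≥ 1.
When n = 1: S(1) = 3/10, and the closed form gives 3/10. They agree.
For the inductive step, assume it holds for an arbitrary m ≥ 1, so S(m) = 9m/(5(m + 5)).
Then S(m+1) = S(m) + (9/((m + 5)(m + 6))) = (9m/(5(m + 5))) + (9/((m + 5)(m + 6))).
Simplifying, S(m+1) = 9(m + 1)/(5(m + 6)) = 9(m+1)/(5((m+1) + 5)),
which is the closed form with n = m+1.
This completes the induction.

S(n) = 9n/(5(n + 5))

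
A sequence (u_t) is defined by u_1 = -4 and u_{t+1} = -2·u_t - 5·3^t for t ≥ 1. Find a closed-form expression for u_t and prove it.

Computing the first terms: u_1 = -4, u_2 = -7, u_3 = -31. This suggests u_t = -(-2)^(t - 1) - 3^t.
When t = 1: the formula gives -4 = -4 = u_1.
Suppose the result is true for t = m, so u_m = -(-2)^(m - 1) - 3^m.
Then u_{m+1} = -2·u_m - 5·3^m = -2·(-(-2)^(m - 1) - 3^m) - 5·3^m = -(-2)^m - 3^(m + 1) = -(-2)^((m+1) - 1) - 3^(m+1),
which is the claimed formula at t = m+1.
This completes the induction.

u_t = -(-2)^(t - 1) - 3^t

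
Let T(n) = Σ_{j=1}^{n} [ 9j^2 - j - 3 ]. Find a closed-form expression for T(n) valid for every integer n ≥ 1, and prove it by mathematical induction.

We claim T(n) = n(3n^2 + 4n - 2) for all n ≥ 1.
Base step (n = 1): T(1) = 5, and the closed form gives 5. They agree.
Suppose the result is true for n = j, so T(j) = j(3j^2 + 4j - 2).
Then T(j+1) = T(j) + (-j + 9(j + 1)^2 - 4) = (j(3j^2 + 4j - 2)) + (-j + 9(j + 1)^2 - 4).
Simplifying, T(j+1) = (j + 1)(3j^2 + 10j + 5) = (j+1)(3(j+1)^2 + 4(j+1) - 2),
which is the closed form with n = j+1.
By induction, the statement is established for all n ≥ 1.

T(n) = n(3n^2 + 4n - 2)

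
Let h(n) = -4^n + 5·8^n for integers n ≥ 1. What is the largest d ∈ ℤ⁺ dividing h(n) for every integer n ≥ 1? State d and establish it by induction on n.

d = 4

Computing the first values: h(1) = 36 and h(2) = 304; gcd(36, 304) = 4, so d ≤ 4.
We prove 4 | -4^n + 5·8^n for all n ≥ 1 by induction on n.
When n = 1: h(1) = 36 = 4·(9), so 4 | h(1).
Inductive step: suppose the statement holds for some i ≥ 1, i.e. 4 | h(i). Then
h(i+1) − 8·h(i) = (-4^(i+1) + 5·8^(i+1)) − 8·(-4^i + 5·8^i) = (-1)·4^i·(4 − 8) = (4)·4^i. Since 4 | h(i) by the inductive hypothesis, 4 | 8·h(i); and 4 | 4 since 4 = 4·1. Therefore 4 | h(i+1).
By the principle of mathematical induction, the result holds for all n ≥ 1.
Therefore the largest such d is 4.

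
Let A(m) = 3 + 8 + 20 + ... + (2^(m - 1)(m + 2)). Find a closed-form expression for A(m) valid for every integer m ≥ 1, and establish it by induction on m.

A(m) = 2^m(m + 1) - 1

We claim A(m) = 2^m(m + 1) - 1 for all m ≥ 1.
Base step (m = 1): A(1) = 3, and the closed form gives 3. They agree.
Inductive step: assume the claim holds for m = p, so A(p) = 2^p(p + 1) - 1.
Then A(p+1) = A(p) + (2^p(p + 3)) = (2^p(p + 1) - 1) + (2^p(p + 3)).
Simplifying, A(p+1) = 2^(p + 1)p + 2^(p + 2) - 1 = 2^(p+1)((p+1) + 1) - 1,
which is the closed form with m = p+1.
By the principle of mathematical induction, the result holds for all m ≥ 1.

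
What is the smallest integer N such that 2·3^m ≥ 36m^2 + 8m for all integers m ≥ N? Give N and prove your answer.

At m = 5: 486 < 940, so the inequality fails and N ≥ 6. We prove 2·3^m ≥ 36m^2 + 8m for all m ≥ 6.
For the base case m = 6: 2·3^m = 1458 and 36m^2 + 8m = 1344, so 1458 ≥ 1344.
Suppose the result is true for m = k, so 2·3^k ≥ 36k^2 + 8k.
Then 2·3^(k + 1) = 3·(2·3^k) ≥ 3·(36k^2 + 8k).
Also, for k ≥ 6 we have 3·(36k^2 + 8k) ≥ 36(k+1)^2 + 8(k+1), since 3·(36k^2 + 8k) − (36(k+1)^2 + 8(k+1)) = 72k^2 - 56k - 44, which is nonnegative for all k ≥ 6.
Combining, 2·3^(k + 1) ≥ 36(k+1)^2 + 8(k+1).
By induction, the statement is established for all m ≥ 6.
Hence the smallest such N is 6.

N = 6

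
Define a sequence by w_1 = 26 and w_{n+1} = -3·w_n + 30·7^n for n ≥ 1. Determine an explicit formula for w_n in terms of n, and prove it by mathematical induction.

w_n = 5(-3)^(n - 1) + 3·7^n

Computing the first terms: w_1 = 26, w_2 = 132, w_3 = 1074. This suggests w_n = 5(-3)^(n - 1) + 3·7^n.
Base step (n = 1): the formula gives 26 = 26 = w_1.
Inductive step: suppose the statement holds for some r ≥ 1, so w_r = 5(-3)^(r - 1) + 3·7^r.
Then w_{r+1} = -3·w_r + 30·7^r = -3·(5(-3)^(r - 1) + 3·7^r) + 30·7^r = 5(-3)^r + 3·7^(r + 1) = 5(-3)^((r+1) - 1) + 3·7^(r+1),
which is the claimed formula at n = r+1.
This completes the induction.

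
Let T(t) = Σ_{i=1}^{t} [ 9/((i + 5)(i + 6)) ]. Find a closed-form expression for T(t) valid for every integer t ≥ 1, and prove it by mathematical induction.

We claim T(t) = 3t/(2(t + 6)) for all t ≥ 1.
When t = 1: T(1) = 3/14, and the closed form gives 3/14. They agree.
Inductive step: suppose the statement holds for some i ≥ 1, so T(i) = 3i/(2(i + 6)).
Then T(i+1) = T(i) + (9/((i + 6)(i + 7))) = (3i/(2(i + 6))) + (9/((i + 6)(i + 7))).
Simplifying, T(i+1) = 3(i + 1)/(2(i + 7)) = 3(i+1)/(2((i+1) + 6)),
which is the closed form with t = i+1.
Hence, by induction on t, the claim holds for every t ≥ 1.

T(t) = 3t/(2(t + 6))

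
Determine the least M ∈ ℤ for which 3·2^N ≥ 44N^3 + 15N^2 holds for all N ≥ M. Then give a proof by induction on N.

M = 16

At N = 15: 98304 < 151875, so the inequality fails and M ≥ 16. We prove 3·2^N ≥ 44N^3 + 15N^2 for all N ≥ 16.
For the base case N = 16: 3·2^N = 196608 and 44N^3 + 15N^2 = 184064, so 196608 ≥ 184064.
For the inductive step, assume it holds for an arbitrary i ≥ 16, so 3·2^i ≥ 44i^3 + 15i^2.
Then 3·2^(i + 1) = 2·(3·2^i) ≥ 2·(44i^3 + 15i^2).
Also, for i ≥ 16 we have 2·(44i^3 + 15i^2) ≥ 44(i+1)^3 + 15(i+1)^2, since 2·(44i^3 + 15i^2) − (44(i+1)^3 + 15(i+1)^2) = 44i^3 - 117i^2 - 162i - 59, which is nonnegative for all i ≥ 16.
Combining, 3·2^(i + 1) ≥ 44(i+1)^3 + 15(i+1)^2.
By the principle of mathematical induction, the result holds for all N ≥ 16.
Hence the smallest such M is 16.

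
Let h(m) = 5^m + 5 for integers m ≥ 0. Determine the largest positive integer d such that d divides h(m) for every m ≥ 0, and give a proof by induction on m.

Computing the first values: h(0) = 6 and h(1) = 10; gcd(6, 10) = 2, so d ≤ 2.
We prove 2 | 5^m + 5 for all m ≥ 0 by induction on m.
Base step (m = 0): h(0) = 6 = 2·(3), so 2 | h(0).
Inductive step: assume the claim holds for m = p, i.e. 2 | h(p). Then
h(p+1) = 5^(p+1) + 5 = 5·(5^p + 5) - 20 = 5·h(p) - 20. The first term is divisible by 2 by the inductive hypothesis, and -20 is divisible by 2. Hence 2 | h(p+1).
By the principle of mathematical induction, the result holds for all m ≥ 0.
Therefore the largest such d is 2.

d = 2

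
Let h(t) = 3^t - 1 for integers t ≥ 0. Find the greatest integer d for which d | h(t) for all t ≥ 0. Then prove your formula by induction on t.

Computing the first values: h(0) = 0 and h(1) = 2; gcd(0, 2) = 2, so d ≤ 2.
We prove 2 | 3^t - 1 for all t ≥ 0 by induction on t.
When t = 0: h(0) = 0 = 2·(0), so 2 | h(0).
Inductive step: suppose the statement holds for some m ≥ 0, i.e. 2 | h(m). Then
h(m+1) = 3^(m+1) - 1 = 3·(3^m - 1) + 2 = 3·h(m) + 2. The first term is divisible by 2 by the inductive hypothesis, and 2 is divisible by 2. Hence 2 | h(m+1).
By induction, the statement is established for all t ≥ 0.
Therefore the largest such d is 2.

d = 2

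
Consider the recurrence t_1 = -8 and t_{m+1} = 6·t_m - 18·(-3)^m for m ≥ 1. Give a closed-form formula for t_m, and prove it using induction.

t_m = 2(-3)^m - 2·6^(m - 1)

Computing the first terms: t_1 = -8, t_2 = 6, t_3 = -126. This suggests t_m = 2(-3)^m - 2·6^(m - 1).
Base step (m = 1): the formula gives -8 = -8 = t_1.
Inductive step: suppose the statement holds for some r ≥ 1, so t_r = 2(-3)^r - 2·6^(r - 1).
Then t_{r+1} = 6·t_r - 18·(-3)^r = 6·(2(-3)^r - 2·6^(r - 1)) - 18·(-3)^r = 2(-3)^(r + 1) - 2·6^r = 2(-3)^(r+1) - 2·6^((r+1) - 1),
which is the claimed formula at m = r+1.
By the principle of mathematical induction, the result holds for all m ≥ 1.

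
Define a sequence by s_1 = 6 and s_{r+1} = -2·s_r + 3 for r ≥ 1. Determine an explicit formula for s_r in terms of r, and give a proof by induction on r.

Computing the first terms: s_1 = 6, s_2 = -9, s_3 = 21. This suggests s_r = 5(-2)^(r - 1) + 1.
Base case (r = 1): the formula gives 6 = 6 = s_1.
Inductive step: assume the claim holds for r = i, so s_i = 5(-2)^(i - 1) + 1.
Then s_{i+1} = -2·s_i + 3 = -2·(5(-2)^(i - 1) + 1) + 3 = 5(-2)^i + 1 = 5(-2)^((i+1) - 1) + 1,
which is the claimed formula at r = i+1.
By the principle of mathematical induction, the result holds for all r ≥ 1.

s_r = 5(-2)^(r - 1) + 1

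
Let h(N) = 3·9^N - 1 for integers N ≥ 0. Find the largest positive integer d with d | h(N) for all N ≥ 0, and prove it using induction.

d = 2

Computing the first values: h(0) = 2 and h(1) = 26; gcd(2, 26) = 2, so d ≤ 2.
We prove 2 | 3·9^N - 1 for all N ≥ 0 by induction on N.
Base step (N = 0): h(0) = 2 = 2·(1), so 2 | h(0).
Suppose the result is true for N = j, i.e. 2 | h(j). Then
h(j+1) = 3·9^(j+1) - 1 = 9·(3·9^j - 1) + 8 = 9·h(j) + 8. The first term is divisible by 2 by the inductive hypothesis, and 8 is divisible by 2. Hence 2 | h(j+1).
Hence, by induction on N, the claim holds for every N ≥ 0.
Therefore the largest such d is 2.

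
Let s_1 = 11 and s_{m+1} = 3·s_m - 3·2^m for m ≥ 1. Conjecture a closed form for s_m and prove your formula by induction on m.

s_m = 3·2^m + 5·3^(m - 1)

Computing the first terms: s_1 = 11, s_2 = 27, s_3 = 69. This suggests s_m = 3·2^m + 5·3^(m - 1).
Base step (m = 1): the formula gives 11 = 11 = s_1.
For the inductive step, assume it holds for an arbitrary j ≥ 1, so s_j = 3·2^j + 5·3^(j - 1).
Then s_{j+1} = 3·s_j - 3·2^j = 3·(3·2^j + 5·3^(j - 1)) - 3·2^j = 3·2^(j + 1) + 5·3^j = 3·2^(j+1) + 5·3^((j+1) - 1),
which is the claimed formula at m = j+1.
This completes the induction.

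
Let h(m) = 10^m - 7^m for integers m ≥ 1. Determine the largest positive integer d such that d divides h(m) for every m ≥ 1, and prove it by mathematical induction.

d = 3

Computing the first values: h(1) = 3 and h(2) = 51; gcd(3, 51) = 3, so d ≤ 3.
We prove 3 | 10^m - 7^m for all m ≥ 1 by induction on m.
Base step (m = 1): h(1) = 3 = 3·(1), so 3 | h(1).
For the inductive step, assume it holds for an arbitrary p ≥ 1, i.e. 3 | h(p). Then
10^{p+1} − 7^{p+1} = 10·10^p − 7·7^p = 10·(10^p − 7^p) + (3)·7^p. The first term is divisible by 3 by the inductive hypothesis, and the second term (3)·7^p is divisible by 3 since 3 | 3. Hence 3 | h(p+1).
By the principle of mathematical induction, the result holds for all m ≥ 1.
Therefore the largest such d is 3.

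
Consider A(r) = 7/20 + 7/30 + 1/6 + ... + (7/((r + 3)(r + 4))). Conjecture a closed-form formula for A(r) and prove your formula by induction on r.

A(r) = 7r/(4(r + 4))

We claim A(r) = 7r/(4(r + 4)) for all r ≥ 1.
Base case (r = 1): A(1) = 7/20, and the closed form gives 7/20. They agree.
For the inductive step, assume it holds for an arbitrary p ≥ 1, so A(p) = 7p/(4(p + 4)).
Then A(p+1) = A(p) + (7/((p + 4)(p + 5))) = (7p/(4(p + 4))) + (7/((p + 4)(p + 5))).
Simplifying, A(p+1) = 7(p + 1)/(4(p + 5)) = 7(p+1)/(4((p+1) + 4)),
which is the closed form with r = p+1.
By induction, the statement is established for all r ≥ 1.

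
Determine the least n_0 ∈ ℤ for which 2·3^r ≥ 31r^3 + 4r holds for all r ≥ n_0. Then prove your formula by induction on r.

n_0 = 9

At r = 8: 13122 < 15904, so the inequality fails and n_0 ≥ 9. We prove 2·3^r ≥ 31r^3 + 4r for all r ≥ 9.
When r = 9: 2·3^r = 39366 and 31r^3 + 4r = 22635, so 39366 ≥ 22635.
Inductive step: assume the claim holds for r = i, so 2·3^i ≥ 31i^3 + 4i.
Then 2·3^(i + 1) = 3·(2·3^i) ≥ 3·(31i^3 + 4i).
Also, for i ≥ 9 we have 3·(31i^3 + 4i) ≥ 31(i+1)^3 + 4(i+1), since 3·(31i^3 + 4i) − (31(i+1)^3 + 4(i+1)) = 62i^3 - 93i^2 - 85i - 35, which is nonnegative for all i ≥ 9.
Combining, 2·3^(i + 1) ≥ 31(i+1)^3 + 4(i+1).
By the principle of mathematical induction, the result holds for all r ≥ 9.
Hence the smallest such n_0 is 9.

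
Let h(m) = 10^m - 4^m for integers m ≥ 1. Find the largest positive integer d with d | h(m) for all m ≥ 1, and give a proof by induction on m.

d = 6

Computing the first values: h(1) = 6 and h(2) = 84; gcd(6, 84) = 6, so d ≤ 6.
We prove 6 | 10^m - 4^m for all m ≥ 1 by induction on m.
When m = 1: h(1) = 6 = 6·(1), so 6 | h(1).
Suppose the result is true for m = k, i.e. 6 | h(k). Then
10^{k+1} − 4^{k+1} = 10·10^k − 4·4^k = 10·(10^k − 4^k) + (6)·4^k. The first term is divisible by 6 by the inductive hypothesis, and the second term (6)·4^k is divisible by 6 since 6 | 6. Hence 6 | h(k+1).
By induction, the statement is established for all m ≥ 1.
Therefore the largest such d is 6.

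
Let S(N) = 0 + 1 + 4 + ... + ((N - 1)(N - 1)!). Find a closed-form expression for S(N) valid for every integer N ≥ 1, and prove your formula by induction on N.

We claim S(N) = N! - 1 for all N ≥ 1.
Base step (N = 1): S(1) = 0, and the closed form gives 0. They agree.
For the inductive step, assume it holds for an arbitrary r ≥ 1, so S(r) = r! - 1.
Then S(r+1) = S(r) + (r·r!) = (r! - 1) + (r·r!).
Simplifying, S(r+1) = (r+1)! - 1,
which is the closed form with N = r+1.
Hence, by induction on N, the claim holds for every N ≥ 1.

S(N) = N! - 1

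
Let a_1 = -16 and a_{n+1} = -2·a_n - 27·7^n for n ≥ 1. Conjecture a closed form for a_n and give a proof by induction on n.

Computing the first terms: a_1 = -16, a_2 = -157, a_3 = -1009. This suggests a_n = 5(-2)^(n - 1) - 3·7^n.
Base case (n = 1): the formula gives -16 = -16 = a_1.
For the inductive step, assume it holds for an arbitrary j ≥ 1, so a_j = 5(-2)^(j - 1) - 3·7^j.
Then a_{j+1} = -2·a_j - 27·7^j = -2·(5(-2)^(j - 1) - 3·7^j) - 27·7^j = 5(-2)^j - 3·7^(j + 1) = 5(-2)^((j+1) - 1) - 3·7^(j+1),
which is the claimed formula at n = j+1.
Hence, by induction on n, the claim holds for every n ≥ 1.

a_n = 5(-2)^(n - 1) - 3·7^n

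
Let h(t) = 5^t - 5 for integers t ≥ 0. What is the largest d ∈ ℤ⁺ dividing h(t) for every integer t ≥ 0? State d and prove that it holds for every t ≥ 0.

d = 4

Computing the first values: h(0) = -4 and h(1) = 0; gcd(-4, 0) = 4, so d ≤ 4.
We prove 4 | 5^t - 5 for all t ≥ 0 by induction on t.
Base case (t = 0): h(0) = -4 = 4·(-1), so 4 | h(0).
Inductive step: assume the claim holds for t = k, i.e. 4 | h(k). Then
h(k+1) = 5^(k+1) - 5 = 5·(5^k - 5) + 20 = 5·h(k) + 20. The first term is divisible by 4 by the inductive hypothesis, and 20 is divisible by 4. Hence 4 | h(k+1).
By the principle of mathematical induction, the result holds for all t ≥ 0.
Therefore the largest such d is 4.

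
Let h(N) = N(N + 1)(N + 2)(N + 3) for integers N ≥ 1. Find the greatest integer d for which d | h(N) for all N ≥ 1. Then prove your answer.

d = 24

Computing the first values: h(1) = 24 and h(2) = 120; gcd(24, 120) = 24, so d ≤ 24.
We prove 24 | N(N + 1)(N + 2)(N + 3) for all N ≥ 1 by induction on N.
When N = 1: h(1) = 24 = 24·(1), so 24 | h(1).
For the inductive step, assume it holds for an arbitrary k ≥ 1, i.e. 24 | h(k). Then
h(k+1) − h(k) = (k+1)·(k+2)·(k+3)·(k+4) − k·(k+1)·(k+2)·(k+3) = (k+1)·(k+2)·(k+3)·[(k+4) − k] = 4·(k+1)·(k+2)·(k+3). The product of 3 consecutive integers is divisible by (3)! = 6, so h(k+1) − h(k) is divisible by 4·6 = 24. By the inductive hypothesis 24 | h(k), hence 24 | h(k+1).
By induction, the statement is established for all N ≥ 1.
Therefore the largest such d is 24.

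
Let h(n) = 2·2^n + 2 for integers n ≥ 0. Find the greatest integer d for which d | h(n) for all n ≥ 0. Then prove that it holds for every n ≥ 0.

Computing the first values: h(0) = 4 and h(1) = 6; gcd(4, 6) = 2, so d ≤ 2.
We prove 2 | 2·2^n + 2 for all n ≥ 0 by induction on n.
Base step (n = 0): h(0) = 4 = 2·(2), so 2 | h(0).
Suppose the result is true for n = r, i.e. 2 | h(r). Then
h(r+1) = 2·2^(r+1) + 2 = 2·(2·2^r + 2) - 2 = 2·h(r) - 2. The first term is divisible by 2 by the inductive hypothesis, and -2 is divisible by 2. Hence 2 | h(r+1).
This completes the induction.
Therefore the largest such d is 2.

d = 2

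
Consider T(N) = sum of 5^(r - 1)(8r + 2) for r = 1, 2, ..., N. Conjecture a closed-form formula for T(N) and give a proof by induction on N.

We claim T(N) = 2·5^N·N for all N ≥ 1.
Base case (N = 1): T(1) = 10, and the closed form gives 10. They agree.
Inductive step: suppose the statement holds for some r ≥ 1, so T(r) = 2·5^r·r.
Then T(r+1) = T(r) + (5^r(8r + 10)) = (2·5^r·r) + (5^r(8r + 10)).
Simplifying, T(r+1) = 10·5^r(r + 1) = 2·5^(r+1)·(r+1),
which is the closed form with N = r+1.
This completes the induction.

T(N) = 2·5^N·N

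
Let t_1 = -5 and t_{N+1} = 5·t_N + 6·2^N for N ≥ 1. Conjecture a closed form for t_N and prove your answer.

Computing the first terms: t_1 = -5, t_2 = -13, t_3 = -41. This suggests t_N = -2^(N + 1) - 5^(N - 1).
Base step (N = 1): the formula gives -5 = -5 = t_1.
Inductive step: suppose the statement holds for some j ≥ 1, so t_j = -2^(j + 1) - 5^(j - 1).
Then t_{j+1} = 5·t_j + 6·2^j = 5·(-2^(j + 1) - 5^(j - 1)) + 6·2^j = -2^(j + 2) - 5^j = -2^((j+1) + 1) - 5^((j+1) - 1),
which is the claimed formula at N = j+1.
This completes the induction.

t_N = -2^(N + 1) - 5^(N - 1)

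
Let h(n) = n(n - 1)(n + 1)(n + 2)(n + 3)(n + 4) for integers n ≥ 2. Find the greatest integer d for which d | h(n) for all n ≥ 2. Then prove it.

Computing the first values: h(2) = 720 and h(3) = 5040; gcd(720, 5040) = 720, so d ≤ 720.
We prove 720 | n(n - 1)(n + 1)(n + 2)(n + 3)(n + 4) for all n ≥ 2 by induction on n.
For the base case n = 2: h(2) = 720 = 720·(1), so 720 | h(2).
Suppose the result is true for n = k, i.e. 720 | h(k). Then
h(k+1) − h(k) = k·(k+1)·(k+2)·(k+3)·(k+4)·(k+5) − (k-1)·k·(k+1)·(k+2)·(k+3)·(k+4) = k·(k+1)·(k+2)·(k+3)·(k+4)·[(k+5) − (k-1)] = 6·k·(k+1)·(k+2)·(k+3)·(k+4). The product of 5 consecutive integers is divisible by (5)! = 120, so h(k+1) − h(k) is divisible by 6·120 = 720. By the inductive hypothesis 720 | h(k), hence 720 | h(k+1).
Hence, by induction on n, the claim holds for every n ≥ 2.
Therefore the largest such d is 720.

d = 720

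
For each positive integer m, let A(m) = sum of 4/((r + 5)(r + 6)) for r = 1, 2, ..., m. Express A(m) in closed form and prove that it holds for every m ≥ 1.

A(m) = 2m/(3(m + 6))

We claim A(m) = 2m/(3(m + 6)) for all m ≥ 1.
For the base case m = 1: A(1) = 2/21, and the closed form gives 2/21. They agree.
Inductive step: suppose the statement holds for some r ≥ 1, so A(r) = 2r/(3(r + 6)).
Then A(r+1) = A(r) + (4/((r + 6)(r + 7))) = (2r/(3(r + 6))) + (4/((r + 6)(r + 7))).
Simplifying, A(r+1) = 2(r + 1)/(3(r + 7)) = 2(r+1)/(3((r+1) + 6)),
which is the closed form with m = r+1.
By the principle of mathematical induction, the result holds for all m ≥ 1.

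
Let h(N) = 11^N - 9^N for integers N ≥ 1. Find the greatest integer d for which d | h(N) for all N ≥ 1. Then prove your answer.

d = 2

Computing the first values: h(1) = 2 and h(2) = 40; gcd(2, 40) = 2, so d ≤ 2.
We prove 2 | 11^N - 9^N for all N ≥ 1 by induction on N.
For the base case N = 1: h(1) = 2 = 2·(1), so 2 | h(1).
Inductive step: assume the claim holds for N = k, i.e. 2 | h(k). Then
11^{k+1} − 9^{k+1} = 11·11^k − 9·9^k = 11·(11^k − 9^k) + (2)·9^k. The first term is divisible by 2 by the inductive hypothesis, and the second term (2)·9^k is divisible by 2 since 2 | 2. Hence 2 | h(k+1).
This completes the induction.
Therefore the largest such d is 2.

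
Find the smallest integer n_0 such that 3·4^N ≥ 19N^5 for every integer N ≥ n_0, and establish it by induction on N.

n_0 = 10

At N = 9: 786432 < 1121931, so the inequality fails and n_0 ≥ 10. We prove 3·4^N ≥ 19N^5 for all N ≥ 10.
Base case (N = 10): 3·4^N = 3145728 and 19N^5 = 1900000, so 3145728 ≥ 1900000.
Suppose the result is true for N = i, so 3·4^i ≥ 19i^5.
Then 3·4^(i + 1) = 4·(3·4^i) ≥ 4·(19i^5).
Also, for i ≥ 10 we have 4·(19i^5) ≥ 19(i+1)^5, since 4 ≥ (1 + 1/i)^5 for all i ≥ 10.
Combining, 3·4^(i + 1) ≥ 19(i+1)^5.
This completes the induction.
Hence the smallest such n_0 is 10.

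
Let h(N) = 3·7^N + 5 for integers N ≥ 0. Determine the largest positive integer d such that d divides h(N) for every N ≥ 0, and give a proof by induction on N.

Computing the first values: h(0) = 8 and h(1) = 26; gcd(8, 26) = 2, so d ≤ 2.
We prove 2 | 3·7^N + 5 for all N ≥ 0 by induction on N.
When N = 0: h(0) = 8 = 2·(4), so 2 | h(0).
For the inductive step, assume it holds for an arbitrary m ≥ 0, i.e. 2 | h(m). Then
h(m+1) = 3·7^(m+1) + 5 = 7·(3·7^m + 5) - 30 = 7·h(m) - 30. The first term is divisible by 2 by the inductive hypothesis, and -30 is divisible by 2. Hence 2 | h(m+1).
By induction, the statement is established for all N ≥ 0.
Therefore the largest such d is 2.

d = 2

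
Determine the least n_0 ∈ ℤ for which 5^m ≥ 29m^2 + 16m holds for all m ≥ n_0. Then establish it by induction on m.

n_0 = 4

At m = 3: 125 < 309, so the inequality fails and n_0 ≥ 4. We prove 5^m ≥ 29m^2 + 16m for all m ≥ 4.
When m = 4: 5^m = 625 and 29m^2 + 16m = 528, so 625 ≥ 528.
Inductive step: suppose the statement holds for some j ≥ 4, so 5^j ≥ 29j^2 + 16j.
Then 5^(j + 1) = 5·(5^j) ≥ 5·(29j^2 + 16j).
Also, for j ≥ 4 we have 5·(29j^2 + 16j) ≥ 29(j+1)^2 + 16(j+1), since 5·(29j^2 + 16j) − (29(j+1)^2 + 16(j+1)) = 116j^2 + 6j - 45, which is nonnegative for all j ≥ 4.
Combining, 5^(j + 1) ≥ 29(j+1)^2 + 16(j+1).
Hence, by induction on m, the claim holds for every m ≥ 4.
Hence the smallest such n_0 is 4.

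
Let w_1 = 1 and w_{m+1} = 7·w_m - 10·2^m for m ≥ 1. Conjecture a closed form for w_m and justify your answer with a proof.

w_m = 2^(m + 1) - 3·7^(m - 1)

Computing the first terms: w_1 = 1, w_2 = -13, w_3 = -131. This suggests w_m = 2^(m + 1) - 3·7^(m - 1).
Base case (m = 1): the formula gives 1 = 1 = w_1.
Inductive step: suppose the statement holds for some p ≥ 1, so w_p = 2^(p + 1) - 3·7^(p - 1).
Then w_{p+1} = 7·w_p - 10·2^p = 7·(2^(p + 1) - 3·7^(p - 1)) - 10·2^p = 2^(p + 2) - 3·7^p = 2^((p+1) + 1) - 3·7^((p+1) - 1),
which is the claimed formula at m = p+1.
This completes the induction.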